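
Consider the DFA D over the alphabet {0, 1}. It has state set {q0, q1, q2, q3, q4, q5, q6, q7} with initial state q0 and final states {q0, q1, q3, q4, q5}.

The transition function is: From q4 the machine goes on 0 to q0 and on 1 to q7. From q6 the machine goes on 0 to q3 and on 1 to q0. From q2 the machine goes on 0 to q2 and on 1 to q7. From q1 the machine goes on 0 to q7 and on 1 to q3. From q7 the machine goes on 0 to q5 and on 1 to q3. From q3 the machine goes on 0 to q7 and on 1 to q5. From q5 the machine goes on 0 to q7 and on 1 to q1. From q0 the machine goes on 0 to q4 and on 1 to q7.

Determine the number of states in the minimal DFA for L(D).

States {q2,q6} cannot be reached from the start state, so discard them.
Initial partition by acceptance: {q0,q1,q3,q4,q5} | {q7}.
On input 0, block {q0,q1,q3,q4,q5} splits into {q1,q3,q5} and {q0,q4}.
The partition is now stable with 3 blocks: {q1,q3,q5} | {q7} | {q0,q4}.

3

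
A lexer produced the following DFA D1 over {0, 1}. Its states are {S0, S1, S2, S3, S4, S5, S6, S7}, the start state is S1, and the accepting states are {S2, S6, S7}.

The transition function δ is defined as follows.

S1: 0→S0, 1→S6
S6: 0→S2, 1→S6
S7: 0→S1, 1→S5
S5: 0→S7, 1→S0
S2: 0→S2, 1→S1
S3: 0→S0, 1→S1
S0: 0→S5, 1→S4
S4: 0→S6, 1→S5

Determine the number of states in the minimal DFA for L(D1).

Reachable states from the start: {S0,S1,S2,S4,S5,S6,S7}. Unreachable: {S3} — drop them.
P0 = {S2,S6,S7} | {S0,S1,S4,S5}.
Refine {S2,S6,S7} on symbol 0: members go to different blocks, giving {S2,S6} and {S7}.
On input 1, block {S2,S6} splits into {S2} and {S6}.
Refine {S0,S1,S4,S5} on symbol 0: members go to different blocks, giving {S0,S1} and {S4} and {S5}.
On input 0, block {S0,S1} splits into {S0} and {S1}.
The partition is now stable with 7 blocks: {S2} | {S0} | {S7} | {S6} | {S4} | {S5} | {S1}.

7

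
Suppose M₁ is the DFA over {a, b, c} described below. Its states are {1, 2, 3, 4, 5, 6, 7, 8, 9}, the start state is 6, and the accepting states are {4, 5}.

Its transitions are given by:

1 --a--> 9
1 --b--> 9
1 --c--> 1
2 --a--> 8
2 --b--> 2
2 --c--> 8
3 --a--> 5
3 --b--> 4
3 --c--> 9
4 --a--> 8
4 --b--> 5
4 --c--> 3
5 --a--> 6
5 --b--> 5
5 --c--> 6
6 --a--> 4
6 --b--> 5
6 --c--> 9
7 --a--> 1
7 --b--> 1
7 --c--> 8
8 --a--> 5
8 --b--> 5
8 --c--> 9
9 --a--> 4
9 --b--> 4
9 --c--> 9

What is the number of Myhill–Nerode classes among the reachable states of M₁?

Reachable states from the start: {3,4,5,6,8,9}. Unreachable: {1,2,7} — drop them.
P0 = {4,5} | {3,6,8,9}.
The partition is now stable with 2 blocks: {4,5} | {3,6,8,9}.

2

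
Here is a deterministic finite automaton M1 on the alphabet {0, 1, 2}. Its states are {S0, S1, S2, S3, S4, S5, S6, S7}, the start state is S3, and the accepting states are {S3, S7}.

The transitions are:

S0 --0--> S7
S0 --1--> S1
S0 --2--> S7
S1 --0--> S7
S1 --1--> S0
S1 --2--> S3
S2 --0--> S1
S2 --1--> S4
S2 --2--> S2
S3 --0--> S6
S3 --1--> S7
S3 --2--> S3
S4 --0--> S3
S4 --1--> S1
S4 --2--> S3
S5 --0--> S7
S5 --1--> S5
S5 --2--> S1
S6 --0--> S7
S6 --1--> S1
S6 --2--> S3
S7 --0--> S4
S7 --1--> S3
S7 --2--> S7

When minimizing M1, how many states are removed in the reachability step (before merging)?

No path from S3 leads to S2, S5; the other 6 states are all reachable.

2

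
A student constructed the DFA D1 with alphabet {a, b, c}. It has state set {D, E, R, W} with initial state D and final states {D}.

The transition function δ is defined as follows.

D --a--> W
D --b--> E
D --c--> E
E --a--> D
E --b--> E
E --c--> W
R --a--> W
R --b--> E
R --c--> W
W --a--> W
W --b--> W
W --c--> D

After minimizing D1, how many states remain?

First remove the unreachable states {R}; 3 states remain.
P0 = {D} | {E,W}.
Split {E,W} by δ(·,a) → {W} and {E}.
The partition is now stable with 3 blocks: {D} | {W} | {E}.

3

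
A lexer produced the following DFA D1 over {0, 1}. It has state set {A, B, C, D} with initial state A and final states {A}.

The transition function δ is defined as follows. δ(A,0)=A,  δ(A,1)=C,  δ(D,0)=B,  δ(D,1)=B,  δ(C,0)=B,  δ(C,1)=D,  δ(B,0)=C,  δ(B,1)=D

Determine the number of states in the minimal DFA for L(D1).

2

P0 = {A} | {B,C,D}.
Stable partition: {A} | {B,C,D} — 2 equivalence classes.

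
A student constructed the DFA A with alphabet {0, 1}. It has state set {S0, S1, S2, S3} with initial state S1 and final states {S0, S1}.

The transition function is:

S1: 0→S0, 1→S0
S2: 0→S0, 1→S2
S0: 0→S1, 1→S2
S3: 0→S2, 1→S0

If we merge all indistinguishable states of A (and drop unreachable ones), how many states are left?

States {S3} cannot be reached from the start state, so discard them.
Initial partition by acceptance: {S0,S1} | {S2}.
Refine {S0,S1} on symbol 1: members go to different blocks, giving {S0} and {S1}.
No further refinement is possible. Final partition (3 blocks): {S0} | {S2} | {S1}.

3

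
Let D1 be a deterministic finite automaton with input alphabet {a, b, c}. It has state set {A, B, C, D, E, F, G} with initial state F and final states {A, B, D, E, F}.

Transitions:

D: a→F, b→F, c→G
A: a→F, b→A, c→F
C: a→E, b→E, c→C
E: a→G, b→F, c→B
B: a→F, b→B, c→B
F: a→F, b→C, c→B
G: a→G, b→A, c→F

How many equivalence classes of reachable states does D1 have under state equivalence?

6

Reachable states from the start: {A,B,C,E,F,G}. Unreachable: {D} — drop them.
Start with accepting vs non-accepting: {A,B,E,F} | {C,G}.
Refine {A,B,E,F} on symbol a: members go to different blocks, giving {A,B,F} and {E}.
Split {A,B,F} by δ(·,b) → {A,B} and {F}.
Refine {A,B} on symbol c: members go to different blocks, giving {A} and {B}.
On input a, block {C,G} splits into {C} and {G}.
Stable partition: {A} | {C} | {E} | {F} | {B} | {G} — 6 equivalence classes.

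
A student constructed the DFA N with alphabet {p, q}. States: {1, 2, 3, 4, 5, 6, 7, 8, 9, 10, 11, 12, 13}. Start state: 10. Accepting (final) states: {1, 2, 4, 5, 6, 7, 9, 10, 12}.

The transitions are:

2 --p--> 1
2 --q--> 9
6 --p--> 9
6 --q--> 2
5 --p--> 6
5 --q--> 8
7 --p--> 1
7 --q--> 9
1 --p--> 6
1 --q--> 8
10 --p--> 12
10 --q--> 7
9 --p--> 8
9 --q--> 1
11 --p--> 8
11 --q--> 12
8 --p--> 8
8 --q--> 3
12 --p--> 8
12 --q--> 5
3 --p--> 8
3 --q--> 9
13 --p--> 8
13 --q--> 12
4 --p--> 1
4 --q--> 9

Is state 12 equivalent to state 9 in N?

States {4,11,13} cannot be reached from the start state, so discard them.
Initial partition by acceptance: {1,2,5,6,7,9,10,12} | {3,8}.
On input p, block {1,2,5,6,7,9,10,12} splits into {1,2,5,6,7,10} and {9,12}.
Refine {1,2,5,6,7,10} on symbol p: members go to different blocks, giving {1,2,5,7} and {6,10}.
On input p, block {1,2,5,7} splits into {1,5} and {2,7}.
Refine {3,8} on symbol q: members go to different blocks, giving {3} and {8}.
Stable partition: {1,5} | {3} | {9,12} | {6,10} | {2,7} | {8} — 6 equivalence classes.
12 and 9 lie in the same block of the stable partition, so they are equivalent — no string distinguishes them.

Yes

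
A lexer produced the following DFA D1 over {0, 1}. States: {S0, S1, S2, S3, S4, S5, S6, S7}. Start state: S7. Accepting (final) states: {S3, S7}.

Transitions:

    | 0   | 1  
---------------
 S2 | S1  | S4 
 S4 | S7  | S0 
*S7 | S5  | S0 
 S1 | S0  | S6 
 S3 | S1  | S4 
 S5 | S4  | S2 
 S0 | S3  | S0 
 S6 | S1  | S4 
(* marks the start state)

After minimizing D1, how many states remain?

Every state is reachable, so we keep all 8.
P0 = {S3,S7} | {S0,S1,S2,S4,S5,S6}.
Refine {S0,S1,S2,S4,S5,S6} on symbol 0: members go to different blocks, giving {S1,S2,S5,S6} and {S0,S4}.
Split {S1,S2,S5,S6} by δ(·,0) → {S1,S5} and {S2,S6}.
The partition is now stable with 4 blocks: {S3,S7} | {S1,S5} | {S0,S4} | {S2,S6}.

4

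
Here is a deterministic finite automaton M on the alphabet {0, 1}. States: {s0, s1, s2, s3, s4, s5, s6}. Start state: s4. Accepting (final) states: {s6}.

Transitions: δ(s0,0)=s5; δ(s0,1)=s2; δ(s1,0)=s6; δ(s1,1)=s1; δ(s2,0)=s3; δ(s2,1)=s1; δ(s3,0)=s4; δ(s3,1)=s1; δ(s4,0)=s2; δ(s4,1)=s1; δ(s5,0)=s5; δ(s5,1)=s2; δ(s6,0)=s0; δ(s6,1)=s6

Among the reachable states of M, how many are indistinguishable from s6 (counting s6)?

Every state is reachable, so we keep all 7.
P0 = {s6} | {s0,s1,s2,s3,s4,s5}.
Split {s0,s1,s2,s3,s4,s5} by δ(·,0) → {s0,s2,s3,s4,s5} and {s1}.
On input 1, block {s0,s2,s3,s4,s5} splits into {s2,s3,s4} and {s0,s5}.
No further refinement is possible. Final partition (4 blocks): {s6} | {s2,s3,s4} | {s1} | {s0,s5}.
State s6 belongs to the block {s6}, which has 1 states.

1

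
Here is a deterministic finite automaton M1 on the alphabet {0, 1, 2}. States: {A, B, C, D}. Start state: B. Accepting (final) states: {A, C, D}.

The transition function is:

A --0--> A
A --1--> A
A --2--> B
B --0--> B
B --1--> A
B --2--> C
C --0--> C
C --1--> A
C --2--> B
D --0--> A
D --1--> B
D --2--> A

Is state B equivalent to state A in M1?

No

States {D} cannot be reached from the start state, so discard them.
Start with accepting vs non-accepting: {A,C} | {B}.
No further refinement is possible. Final partition (2 blocks): {A,C} | {B}.
B and A end up in different blocks, so they are distinguishable. For instance, the string 'ε' is accepted from only A.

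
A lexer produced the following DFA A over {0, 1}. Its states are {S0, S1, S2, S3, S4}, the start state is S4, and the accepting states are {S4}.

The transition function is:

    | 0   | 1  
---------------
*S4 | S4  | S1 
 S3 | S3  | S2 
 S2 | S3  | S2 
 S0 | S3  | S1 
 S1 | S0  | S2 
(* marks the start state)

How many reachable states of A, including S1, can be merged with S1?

Every state is reachable, so we keep all 5.
P0 = {S4} | {S0,S1,S2,S3}.
The partition is now stable with 2 blocks: {S4} | {S0,S1,S2,S3}.
The equivalence class containing S1 is {S0,S1,S2,S3}, of size 4.

4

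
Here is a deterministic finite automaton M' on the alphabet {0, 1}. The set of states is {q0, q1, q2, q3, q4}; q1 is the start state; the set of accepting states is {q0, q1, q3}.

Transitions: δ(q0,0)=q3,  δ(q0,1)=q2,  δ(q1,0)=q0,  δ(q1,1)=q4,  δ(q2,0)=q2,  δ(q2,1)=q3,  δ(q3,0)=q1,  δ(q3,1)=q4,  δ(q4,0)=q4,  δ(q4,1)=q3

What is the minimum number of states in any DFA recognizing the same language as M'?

2

Every state is reachable, so we keep all 5.
P0 = {q0,q1,q3} | {q2,q4}.
The partition is now stable with 2 blocks: {q0,q1,q3} | {q2,q4}.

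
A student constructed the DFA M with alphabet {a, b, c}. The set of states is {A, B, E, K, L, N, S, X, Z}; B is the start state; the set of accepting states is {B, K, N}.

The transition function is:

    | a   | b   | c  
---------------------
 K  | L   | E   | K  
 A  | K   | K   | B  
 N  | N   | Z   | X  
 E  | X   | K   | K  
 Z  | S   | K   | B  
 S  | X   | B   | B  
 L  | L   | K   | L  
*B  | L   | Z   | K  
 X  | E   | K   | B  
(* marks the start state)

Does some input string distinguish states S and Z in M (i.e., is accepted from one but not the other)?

No

First remove the unreachable states {A,N}; 7 states remain.
P0 = {B,K} | {E,L,S,X,Z}.
Split {E,L,S,X,Z} by δ(·,c) → {E,S,X,Z} and {L}.
No further refinement is possible. Final partition (3 blocks): {B,K} | {E,S,X,Z} | {L}.
S and Z lie in the same block of the stable partition, so they are equivalent — no string distinguishes them.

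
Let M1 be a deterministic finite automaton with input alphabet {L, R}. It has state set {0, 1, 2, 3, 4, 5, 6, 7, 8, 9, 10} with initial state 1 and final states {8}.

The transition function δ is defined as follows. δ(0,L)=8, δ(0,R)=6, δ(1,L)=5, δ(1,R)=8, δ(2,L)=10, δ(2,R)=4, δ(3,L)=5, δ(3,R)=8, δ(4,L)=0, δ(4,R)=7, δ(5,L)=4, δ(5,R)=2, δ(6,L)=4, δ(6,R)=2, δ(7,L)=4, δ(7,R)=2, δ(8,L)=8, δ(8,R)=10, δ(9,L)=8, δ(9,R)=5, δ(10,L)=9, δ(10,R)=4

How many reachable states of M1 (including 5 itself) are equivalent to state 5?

States {3} cannot be reached from the start state, so discard them.
Initial partition by acceptance: {8} | {0,1,2,4,5,6,7,9,10}.
Refine {0,1,2,4,5,6,7,9,10} on symbol L: members go to different blocks, giving {1,2,4,5,6,7,10} and {0,9}.
Refine {1,2,4,5,6,7,10} on symbol L: members go to different blocks, giving {1,2,5,6,7} and {4,10}.
On input L, block {1,2,5,6,7} splits into {2,5,6,7} and {1}.
Refine {2,5,6,7} on symbol R: members go to different blocks, giving {5,6,7} and {2}.
On input R, block {4,10} splits into {4} and {10}.
Stable partition: {8} | {5,6,7} | {0,9} | {4} | {1} | {2} | {10} — 7 equivalence classes.
The equivalence class containing 5 is {5,6,7}, of size 3.

3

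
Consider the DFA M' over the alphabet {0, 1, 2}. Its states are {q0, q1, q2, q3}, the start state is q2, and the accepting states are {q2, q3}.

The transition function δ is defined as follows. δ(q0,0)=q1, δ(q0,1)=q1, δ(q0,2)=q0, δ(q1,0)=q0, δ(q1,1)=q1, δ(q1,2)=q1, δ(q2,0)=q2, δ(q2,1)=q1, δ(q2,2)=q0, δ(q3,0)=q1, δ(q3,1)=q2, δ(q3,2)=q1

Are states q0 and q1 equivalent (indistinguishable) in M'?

Yes

First remove the unreachable states {q3}; 3 states remain.
Start with accepting vs non-accepting: {q2} | {q0,q1}.
The partition is now stable with 2 blocks: {q2} | {q0,q1}.
q0 and q1 lie in the same block of the stable partition, so they are equivalent — no string distinguishes them.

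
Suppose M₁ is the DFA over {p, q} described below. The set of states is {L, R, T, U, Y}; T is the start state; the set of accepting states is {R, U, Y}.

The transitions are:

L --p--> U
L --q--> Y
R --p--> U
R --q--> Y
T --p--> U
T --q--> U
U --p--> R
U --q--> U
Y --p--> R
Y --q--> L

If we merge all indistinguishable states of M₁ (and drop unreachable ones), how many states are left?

5

Every state is reachable, so we keep all 5.
P0 = {R,U,Y} | {L,T}.
Refine {R,U,Y} on symbol q: members go to different blocks, giving {R,U} and {Y}.
Refine {R,U} on symbol q: members go to different blocks, giving {R} and {U}.
Split {L,T} by δ(·,q) → {T} and {L}.
No further refinement is possible. Final partition (5 blocks): {R} | {T} | {Y} | {U} | {L}.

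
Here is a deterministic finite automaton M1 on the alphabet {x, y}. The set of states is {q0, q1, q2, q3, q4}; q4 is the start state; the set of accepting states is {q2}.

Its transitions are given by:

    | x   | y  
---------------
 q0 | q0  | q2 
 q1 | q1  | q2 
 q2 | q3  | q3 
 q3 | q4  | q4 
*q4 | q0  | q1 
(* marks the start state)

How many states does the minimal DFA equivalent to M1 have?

Every state is reachable, so we keep all 5.
P0 = {q2} | {q0,q1,q3,q4}.
Split {q0,q1,q3,q4} by δ(·,y) → {q0,q1} and {q3,q4}.
Split {q3,q4} by δ(·,x) → {q3} and {q4}.
The partition is now stable with 4 blocks: {q2} | {q0,q1} | {q3} | {q4}.

4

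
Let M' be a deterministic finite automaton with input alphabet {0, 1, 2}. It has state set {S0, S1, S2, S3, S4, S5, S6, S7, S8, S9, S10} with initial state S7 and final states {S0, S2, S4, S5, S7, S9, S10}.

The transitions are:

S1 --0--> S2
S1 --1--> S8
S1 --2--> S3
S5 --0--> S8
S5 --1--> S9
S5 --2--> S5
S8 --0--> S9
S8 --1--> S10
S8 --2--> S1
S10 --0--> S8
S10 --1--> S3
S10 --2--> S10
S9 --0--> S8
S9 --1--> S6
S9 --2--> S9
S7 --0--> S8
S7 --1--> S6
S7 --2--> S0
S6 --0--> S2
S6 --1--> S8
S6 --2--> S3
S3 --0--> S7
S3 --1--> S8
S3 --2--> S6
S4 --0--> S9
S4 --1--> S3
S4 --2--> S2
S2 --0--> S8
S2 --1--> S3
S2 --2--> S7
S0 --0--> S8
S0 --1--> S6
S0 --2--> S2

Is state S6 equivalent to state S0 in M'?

First remove the unreachable states {S4,S5}; 9 states remain.
Start with accepting vs non-accepting: {S0,S2,S7,S9,S10} | {S1,S3,S6,S8}.
On input 1, block {S1,S3,S6,S8} splits into {S1,S3,S6} and {S8}.
Stable partition: {S0,S2,S7,S9,S10} | {S1,S3,S6} | {S8} — 3 equivalence classes.
S6 and S0 end up in different blocks, so they are distinguishable. For instance, the string 'ε' is accepted from only S0.

No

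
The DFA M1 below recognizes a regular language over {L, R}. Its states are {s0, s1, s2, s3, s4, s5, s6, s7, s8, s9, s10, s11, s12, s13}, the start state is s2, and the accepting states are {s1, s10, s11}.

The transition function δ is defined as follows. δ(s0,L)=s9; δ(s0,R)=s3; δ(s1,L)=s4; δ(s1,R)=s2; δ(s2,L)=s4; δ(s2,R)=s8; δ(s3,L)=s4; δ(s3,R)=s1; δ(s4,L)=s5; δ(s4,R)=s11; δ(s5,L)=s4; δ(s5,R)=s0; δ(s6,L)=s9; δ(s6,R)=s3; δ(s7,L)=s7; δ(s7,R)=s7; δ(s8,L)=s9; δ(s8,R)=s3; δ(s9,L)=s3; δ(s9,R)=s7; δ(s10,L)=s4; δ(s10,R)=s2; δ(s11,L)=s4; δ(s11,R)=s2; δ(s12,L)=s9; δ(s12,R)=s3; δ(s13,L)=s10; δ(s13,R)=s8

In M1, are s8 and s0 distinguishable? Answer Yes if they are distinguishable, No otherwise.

States {s6,s10,s12,s13} cannot be reached from the start state, so discard them.
Start with accepting vs non-accepting: {s1,s11} | {s0,s2,s3,s4,s5,s7,s8,s9}.
On input R, block {s0,s2,s3,s4,s5,s7,s8,s9} splits into {s0,s2,s5,s7,s8,s9} and {s3,s4}.
Split {s0,s2,s5,s7,s8,s9} by δ(·,L) → {s0,s7,s8} and {s2,s5,s9}.
On input L, block {s0,s7,s8} splits into {s0,s8} and {s7}.
On input L, block {s3,s4} splits into {s3} and {s4}.
Refine {s2,s5,s9} on symbol L: members go to different blocks, giving {s2,s5} and {s9}.
The partition is now stable with 7 blocks: {s1,s11} | {s0,s8} | {s3} | {s2,s5} | {s7} | {s4} | {s9}.
s8 and s0 lie in the same block of the stable partition, so they are equivalent — no string distinguishes them.

No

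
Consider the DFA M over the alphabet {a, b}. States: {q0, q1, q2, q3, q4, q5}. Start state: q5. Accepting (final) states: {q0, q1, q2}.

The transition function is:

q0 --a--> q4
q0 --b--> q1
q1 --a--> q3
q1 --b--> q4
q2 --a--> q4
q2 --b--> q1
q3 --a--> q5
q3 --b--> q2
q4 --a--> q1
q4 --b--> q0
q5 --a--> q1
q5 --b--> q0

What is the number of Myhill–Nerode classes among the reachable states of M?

4

Initial partition by acceptance: {q0,q1,q2} | {q3,q4,q5}.
On input b, block {q0,q1,q2} splits into {q0,q2} and {q1}.
Refine {q3,q4,q5} on symbol a: members go to different blocks, giving {q4,q5} and {q3}.
Stable partition: {q0,q2} | {q4,q5} | {q1} | {q3} — 4 equivalence classes.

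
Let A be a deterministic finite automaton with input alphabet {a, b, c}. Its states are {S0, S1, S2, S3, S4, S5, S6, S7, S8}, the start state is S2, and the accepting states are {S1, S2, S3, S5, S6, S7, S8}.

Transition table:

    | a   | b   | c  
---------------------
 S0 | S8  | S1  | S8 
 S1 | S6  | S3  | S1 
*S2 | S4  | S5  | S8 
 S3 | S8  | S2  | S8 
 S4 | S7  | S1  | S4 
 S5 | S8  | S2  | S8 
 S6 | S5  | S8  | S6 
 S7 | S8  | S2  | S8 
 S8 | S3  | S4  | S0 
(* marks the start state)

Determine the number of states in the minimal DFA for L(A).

All states are reachable from the start state.
Initial partition by acceptance: {S1,S2,S3,S5,S6,S7,S8} | {S0,S4}.
Split {S1,S2,S3,S5,S6,S7,S8} by δ(·,a) → {S1,S3,S5,S6,S7,S8} and {S2}.
On input b, block {S1,S3,S5,S6,S7,S8} splits into {S3,S5,S7} and {S1,S6} and {S8}.
On input a, block {S0,S4} splits into {S0} and {S4}.
On input a, block {S1,S6} splits into {S1} and {S6}.
No further refinement is possible. Final partition (7 blocks): {S3,S5,S7} | {S0} | {S2} | {S1} | {S8} | {S4} | {S6}.

7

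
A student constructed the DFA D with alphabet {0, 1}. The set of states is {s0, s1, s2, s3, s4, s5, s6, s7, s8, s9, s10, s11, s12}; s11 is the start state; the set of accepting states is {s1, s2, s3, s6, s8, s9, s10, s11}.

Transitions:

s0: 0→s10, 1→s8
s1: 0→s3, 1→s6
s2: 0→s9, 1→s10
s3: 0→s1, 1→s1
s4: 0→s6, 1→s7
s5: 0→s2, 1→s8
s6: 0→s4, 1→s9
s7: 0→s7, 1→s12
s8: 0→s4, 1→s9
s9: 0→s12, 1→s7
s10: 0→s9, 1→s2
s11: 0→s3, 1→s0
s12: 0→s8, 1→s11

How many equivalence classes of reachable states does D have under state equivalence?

States {s5} cannot be reached from the start state, so discard them.
Start with accepting vs non-accepting: {s1,s2,s3,s6,s8,s9,s10,s11} | {s0,s4,s7,s12}.
Split {s1,s2,s3,s6,s8,s9,s10,s11} by δ(·,0) → {s1,s2,s3,s10,s11} and {s6,s8,s9}.
Split {s1,s2,s3,s10,s11} by δ(·,0) → {s1,s3,s11} and {s2,s10}.
Refine {s1,s3,s11} on symbol 1: members go to different blocks, giving {s1} and {s3} and {s11}.
Refine {s0,s4,s7,s12} on symbol 0: members go to different blocks, giving {s4,s12} and {s0} and {s7}.
Refine {s4,s12} on symbol 1: members go to different blocks, giving {s4} and {s12}.
Refine {s6,s8,s9} on symbol 0: members go to different blocks, giving {s6,s8} and {s9}.
The partition is now stable with 10 blocks: {s1} | {s4} | {s6,s8} | {s2,s10} | {s3} | {s11} | {s0} | {s7} | {s12} | {s9}.

10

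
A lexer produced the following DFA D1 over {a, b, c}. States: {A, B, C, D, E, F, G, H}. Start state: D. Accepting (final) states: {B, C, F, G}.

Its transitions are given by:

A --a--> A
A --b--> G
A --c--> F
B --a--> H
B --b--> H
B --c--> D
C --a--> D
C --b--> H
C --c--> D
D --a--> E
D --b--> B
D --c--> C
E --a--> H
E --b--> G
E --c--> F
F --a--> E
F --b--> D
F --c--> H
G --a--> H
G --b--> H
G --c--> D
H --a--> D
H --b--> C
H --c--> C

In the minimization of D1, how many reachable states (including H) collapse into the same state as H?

Reachable states from the start: {B,C,D,E,F,G,H}. Unreachable: {A} — drop them.
Initial partition by acceptance: {B,C,F,G} | {D,E,H}.
The partition is now stable with 2 blocks: {B,C,F,G} | {D,E,H}.
State H belongs to the block {D,E,H}, which has 3 states.

3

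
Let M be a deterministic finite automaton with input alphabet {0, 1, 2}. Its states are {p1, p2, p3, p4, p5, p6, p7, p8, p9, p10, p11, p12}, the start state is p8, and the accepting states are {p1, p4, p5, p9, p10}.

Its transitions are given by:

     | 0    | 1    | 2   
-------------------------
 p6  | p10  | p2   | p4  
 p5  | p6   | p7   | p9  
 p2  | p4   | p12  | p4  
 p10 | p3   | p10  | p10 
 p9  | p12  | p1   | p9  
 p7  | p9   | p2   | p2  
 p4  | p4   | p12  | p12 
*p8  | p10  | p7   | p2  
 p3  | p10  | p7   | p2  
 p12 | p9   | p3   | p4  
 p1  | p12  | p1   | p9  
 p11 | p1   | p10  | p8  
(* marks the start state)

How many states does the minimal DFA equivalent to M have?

First remove the unreachable states {p5,p6,p11}; 9 states remain.
Initial partition by acceptance: {p1,p4,p9,p10} | {p2,p3,p7,p8,p12}.
Refine {p1,p4,p9,p10} on symbol 0: members go to different blocks, giving {p1,p9,p10} and {p4}.
On input 0, block {p2,p3,p7,p8,p12} splits into {p3,p7,p8,p12} and {p2}.
Refine {p3,p7,p8,p12} on symbol 1: members go to different blocks, giving {p3,p8,p12} and {p7}.
On input 1, block {p3,p8,p12} splits into {p3,p8} and {p12}.
Refine {p1,p9,p10} on symbol 0: members go to different blocks, giving {p1,p9} and {p10}.
No further refinement is possible. Final partition (7 blocks): {p1,p9} | {p3,p8} | {p4} | {p2} | {p7} | {p12} | {p10}.

7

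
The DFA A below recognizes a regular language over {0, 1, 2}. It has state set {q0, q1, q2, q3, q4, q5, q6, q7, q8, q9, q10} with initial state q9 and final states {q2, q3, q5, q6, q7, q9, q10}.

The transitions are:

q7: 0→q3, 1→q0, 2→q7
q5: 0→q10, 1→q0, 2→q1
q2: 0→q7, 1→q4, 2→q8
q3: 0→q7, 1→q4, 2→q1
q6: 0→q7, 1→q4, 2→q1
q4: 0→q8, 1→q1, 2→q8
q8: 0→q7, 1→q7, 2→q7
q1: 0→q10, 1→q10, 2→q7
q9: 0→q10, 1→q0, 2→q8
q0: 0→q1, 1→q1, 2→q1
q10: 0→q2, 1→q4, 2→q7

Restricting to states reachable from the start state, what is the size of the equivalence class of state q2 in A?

3

Reachable states from the start: {q0,q1,q2,q3,q4,q7,q8,q9,q10}. Unreachable: {q5,q6} — drop them.
Start with accepting vs non-accepting: {q2,q3,q7,q9,q10} | {q0,q1,q4,q8}.
Split {q2,q3,q7,q9,q10} by δ(·,2) → {q2,q3,q9} and {q7,q10}.
Split {q0,q1,q4,q8} by δ(·,0) → {q0,q4} and {q1,q8}.
The partition is now stable with 4 blocks: {q2,q3,q9} | {q0,q4} | {q7,q10} | {q1,q8}.
State q2 belongs to the block {q2,q3,q9}, which has 3 states.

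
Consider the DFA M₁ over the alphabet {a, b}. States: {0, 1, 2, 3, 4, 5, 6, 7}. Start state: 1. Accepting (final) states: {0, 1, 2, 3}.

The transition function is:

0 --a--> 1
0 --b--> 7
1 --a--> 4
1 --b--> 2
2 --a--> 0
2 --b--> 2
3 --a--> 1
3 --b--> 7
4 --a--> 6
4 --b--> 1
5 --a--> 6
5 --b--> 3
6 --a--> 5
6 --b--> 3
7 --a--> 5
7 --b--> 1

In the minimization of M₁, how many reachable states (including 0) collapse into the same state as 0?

2

All states are reachable from the start state.
Initial partition by acceptance: {0,1,2,3} | {4,5,6,7}.
Refine {0,1,2,3} on symbol a: members go to different blocks, giving {0,2,3} and {1}.
Refine {0,2,3} on symbol a: members go to different blocks, giving {0,3} and {2}.
Refine {4,5,6,7} on symbol b: members go to different blocks, giving {4,7} and {5,6}.
No further refinement is possible. Final partition (5 blocks): {0,3} | {4,7} | {1} | {2} | {5,6}.
The equivalence class containing 0 is {0,3}, of size 2.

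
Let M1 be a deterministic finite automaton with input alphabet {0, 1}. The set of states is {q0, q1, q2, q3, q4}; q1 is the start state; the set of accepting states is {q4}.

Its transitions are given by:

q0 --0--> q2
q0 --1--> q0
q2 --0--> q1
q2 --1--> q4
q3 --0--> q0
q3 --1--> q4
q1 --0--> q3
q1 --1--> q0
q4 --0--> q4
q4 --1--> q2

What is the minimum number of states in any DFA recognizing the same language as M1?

3

All states are reachable from the start state.
Initial partition by acceptance: {q4} | {q0,q1,q2,q3}.
Refine {q0,q1,q2,q3} on symbol 1: members go to different blocks, giving {q0,q1} and {q2,q3}.
Stable partition: {q4} | {q0,q1} | {q2,q3} — 3 equivalence classes.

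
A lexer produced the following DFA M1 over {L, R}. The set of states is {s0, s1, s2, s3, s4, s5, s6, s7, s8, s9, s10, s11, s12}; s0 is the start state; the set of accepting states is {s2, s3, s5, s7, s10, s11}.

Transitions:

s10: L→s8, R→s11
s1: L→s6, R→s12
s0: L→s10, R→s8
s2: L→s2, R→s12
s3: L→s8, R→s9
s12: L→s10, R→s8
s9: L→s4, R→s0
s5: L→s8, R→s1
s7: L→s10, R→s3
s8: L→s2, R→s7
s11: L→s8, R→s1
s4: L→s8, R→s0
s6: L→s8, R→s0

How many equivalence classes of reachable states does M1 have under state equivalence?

8

States {s5} cannot be reached from the start state, so discard them.
Start with accepting vs non-accepting: {s2,s3,s7,s10,s11} | {s0,s1,s4,s6,s8,s9,s12}.
On input L, block {s2,s3,s7,s10,s11} splits into {s3,s10,s11} and {s2,s7}.
On input R, block {s3,s10,s11} splits into {s3,s11} and {s10}.
Refine {s0,s1,s4,s6,s8,s9,s12} on symbol L: members go to different blocks, giving {s1,s4,s6,s9} and {s0,s12} and {s8}.
On input L, block {s1,s4,s6,s9} splits into {s1,s9} and {s4,s6}.
On input L, block {s2,s7} splits into {s2} and {s7}.
The partition is now stable with 8 blocks: {s3,s11} | {s1,s9} | {s2} | {s10} | {s0,s12} | {s8} | {s4,s6} | {s7}.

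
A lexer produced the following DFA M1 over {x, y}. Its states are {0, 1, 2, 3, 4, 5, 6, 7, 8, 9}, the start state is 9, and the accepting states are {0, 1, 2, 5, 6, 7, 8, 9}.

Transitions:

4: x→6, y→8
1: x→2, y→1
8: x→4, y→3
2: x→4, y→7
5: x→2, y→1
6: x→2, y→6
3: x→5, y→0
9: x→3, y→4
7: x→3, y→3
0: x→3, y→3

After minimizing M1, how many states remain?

4

P0 = {0,1,2,5,6,7,8,9} | {3,4}.
Refine {0,1,2,5,6,7,8,9} on symbol x: members go to different blocks, giving {0,2,7,8,9} and {1,5,6}.
Split {0,2,7,8,9} by δ(·,y) → {0,7,8,9} and {2}.
Stable partition: {0,7,8,9} | {3,4} | {1,5,6} | {2} — 4 equivalence classes.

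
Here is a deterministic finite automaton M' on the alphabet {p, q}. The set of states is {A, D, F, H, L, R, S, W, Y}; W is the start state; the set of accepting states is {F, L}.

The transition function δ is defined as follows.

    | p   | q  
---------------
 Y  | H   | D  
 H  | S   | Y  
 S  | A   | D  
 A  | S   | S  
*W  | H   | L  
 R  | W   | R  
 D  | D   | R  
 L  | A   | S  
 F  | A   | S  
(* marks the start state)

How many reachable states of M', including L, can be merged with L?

Reachable states from the start: {A,D,H,L,R,S,W,Y}. Unreachable: {F} — drop them.
Initial partition by acceptance: {L} | {A,D,H,R,S,W,Y}.
On input q, block {A,D,H,R,S,W,Y} splits into {A,D,H,R,S,Y} and {W}.
Split {A,D,H,R,S,Y} by δ(·,p) → {A,D,H,S,Y} and {R}.
On input q, block {A,D,H,S,Y} splits into {A,H,S,Y} and {D}.
Refine {A,H,S,Y} on symbol q: members go to different blocks, giving {A,H} and {S,Y}.
No further refinement is possible. Final partition (6 blocks): {L} | {A,H} | {W} | {R} | {D} | {S,Y}.
State L belongs to the block {L}, which has 1 states.

1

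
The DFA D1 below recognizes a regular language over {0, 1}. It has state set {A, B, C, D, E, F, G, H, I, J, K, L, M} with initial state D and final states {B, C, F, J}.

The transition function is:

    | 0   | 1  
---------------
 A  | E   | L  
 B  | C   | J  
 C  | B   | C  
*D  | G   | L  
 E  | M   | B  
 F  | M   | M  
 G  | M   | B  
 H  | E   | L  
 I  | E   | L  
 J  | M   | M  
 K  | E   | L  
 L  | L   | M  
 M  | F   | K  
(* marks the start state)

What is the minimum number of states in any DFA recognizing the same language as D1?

States {A,H,I} cannot be reached from the start state, so discard them.
P0 = {B,C,F,J} | {D,E,G,K,L,M}.
Refine {B,C,F,J} on symbol 0: members go to different blocks, giving {B,C} and {F,J}.
Refine {B,C} on symbol 1: members go to different blocks, giving {B} and {C}.
Split {D,E,G,K,L,M} by δ(·,0) → {D,E,G,K,L} and {M}.
On input 0, block {D,E,G,K,L} splits into {D,K,L} and {E,G}.
Split {D,K,L} by δ(·,0) → {D,K} and {L}.
No further refinement is possible. Final partition (7 blocks): {B} | {D,K} | {F,J} | {C} | {M} | {E,G} | {L}.

7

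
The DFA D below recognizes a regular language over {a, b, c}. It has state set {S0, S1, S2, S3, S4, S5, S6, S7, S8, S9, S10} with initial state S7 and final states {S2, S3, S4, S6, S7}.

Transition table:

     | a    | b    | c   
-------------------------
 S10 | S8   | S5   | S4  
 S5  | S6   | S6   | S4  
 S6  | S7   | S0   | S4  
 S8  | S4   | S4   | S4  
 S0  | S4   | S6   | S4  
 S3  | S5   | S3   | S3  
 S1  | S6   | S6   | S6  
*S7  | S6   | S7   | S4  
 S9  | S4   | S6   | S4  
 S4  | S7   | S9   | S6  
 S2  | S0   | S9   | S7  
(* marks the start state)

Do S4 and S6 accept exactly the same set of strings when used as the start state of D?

Yes

First remove the unreachable states {S1,S2,S3,S5,S8,S10}; 5 states remain.
Initial partition by acceptance: {S4,S6,S7} | {S0,S9}.
On input b, block {S4,S6,S7} splits into {S4,S6} and {S7}.
Stable partition: {S4,S6} | {S0,S9} | {S7} — 3 equivalence classes.
S4 and S6 lie in the same block of the stable partition, so they are equivalent — no string distinguishes them.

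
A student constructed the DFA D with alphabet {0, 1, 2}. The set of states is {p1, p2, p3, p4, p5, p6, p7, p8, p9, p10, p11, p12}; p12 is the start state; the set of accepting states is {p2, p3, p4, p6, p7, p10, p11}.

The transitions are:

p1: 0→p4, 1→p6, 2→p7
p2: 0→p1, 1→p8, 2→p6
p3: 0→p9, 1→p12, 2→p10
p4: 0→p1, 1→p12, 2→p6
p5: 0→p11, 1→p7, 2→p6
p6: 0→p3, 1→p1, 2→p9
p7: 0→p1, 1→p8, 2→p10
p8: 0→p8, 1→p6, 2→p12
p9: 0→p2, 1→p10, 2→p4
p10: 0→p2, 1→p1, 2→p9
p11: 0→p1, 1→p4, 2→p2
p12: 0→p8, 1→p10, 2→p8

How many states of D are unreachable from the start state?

BFS from p12 reaches {p1, p2, p3, p4, p6, p7, p8, p9, p10, p12}; the 2 state(s) p5, p11 are never visited.

2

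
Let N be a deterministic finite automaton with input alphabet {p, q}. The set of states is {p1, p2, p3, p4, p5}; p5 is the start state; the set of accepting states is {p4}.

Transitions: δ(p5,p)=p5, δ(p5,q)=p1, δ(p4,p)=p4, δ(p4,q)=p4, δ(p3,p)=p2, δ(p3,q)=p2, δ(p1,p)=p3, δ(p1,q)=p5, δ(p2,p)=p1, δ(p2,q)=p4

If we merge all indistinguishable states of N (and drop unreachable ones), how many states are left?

All states are reachable from the start state.
Initial partition by acceptance: {p4} | {p1,p2,p3,p5}.
Split {p1,p2,p3,p5} by δ(·,q) → {p1,p3,p5} and {p2}.
On input p, block {p1,p3,p5} splits into {p1,p5} and {p3}.
On input p, block {p1,p5} splits into {p1} and {p5}.
No further refinement is possible. Final partition (5 blocks): {p4} | {p1} | {p2} | {p3} | {p5}.

5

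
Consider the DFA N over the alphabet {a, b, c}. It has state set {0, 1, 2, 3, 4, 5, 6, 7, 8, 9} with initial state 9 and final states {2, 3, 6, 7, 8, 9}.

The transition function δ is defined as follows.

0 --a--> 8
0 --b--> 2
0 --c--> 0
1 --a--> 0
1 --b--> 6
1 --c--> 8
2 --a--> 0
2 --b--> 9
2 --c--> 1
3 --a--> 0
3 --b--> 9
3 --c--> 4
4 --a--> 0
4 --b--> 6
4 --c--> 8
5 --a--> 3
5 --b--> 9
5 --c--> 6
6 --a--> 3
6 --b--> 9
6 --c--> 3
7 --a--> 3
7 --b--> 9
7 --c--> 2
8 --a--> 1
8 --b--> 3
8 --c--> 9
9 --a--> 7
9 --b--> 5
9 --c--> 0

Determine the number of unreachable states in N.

0

Exploring from 9, all states are eventually visited, so none are unreachable.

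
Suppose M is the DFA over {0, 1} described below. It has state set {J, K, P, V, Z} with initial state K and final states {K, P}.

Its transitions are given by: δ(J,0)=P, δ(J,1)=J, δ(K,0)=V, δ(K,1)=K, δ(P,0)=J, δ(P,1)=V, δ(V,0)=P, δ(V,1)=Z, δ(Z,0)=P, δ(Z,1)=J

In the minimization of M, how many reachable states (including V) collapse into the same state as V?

Start with accepting vs non-accepting: {K,P} | {J,V,Z}.
Split {K,P} by δ(·,1) → {P} and {K}.
No further refinement is possible. Final partition (3 blocks): {P} | {J,V,Z} | {K}.
State V belongs to the block {J,V,Z}, which has 3 states.

3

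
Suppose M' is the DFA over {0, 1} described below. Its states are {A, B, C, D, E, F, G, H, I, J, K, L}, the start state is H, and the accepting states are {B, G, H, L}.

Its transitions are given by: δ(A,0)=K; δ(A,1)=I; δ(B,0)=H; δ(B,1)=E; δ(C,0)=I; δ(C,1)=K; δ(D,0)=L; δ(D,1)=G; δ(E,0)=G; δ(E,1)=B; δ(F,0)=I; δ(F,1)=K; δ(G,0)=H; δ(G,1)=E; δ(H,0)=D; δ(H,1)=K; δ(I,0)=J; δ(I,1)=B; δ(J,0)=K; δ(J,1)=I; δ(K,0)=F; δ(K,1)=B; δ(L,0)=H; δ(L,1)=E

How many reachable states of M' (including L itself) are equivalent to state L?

States {A,C} cannot be reached from the start state, so discard them.
Initial partition by acceptance: {B,G,H,L} | {D,E,F,I,J,K}.
Split {B,G,H,L} by δ(·,0) → {B,G,L} and {H}.
On input 0, block {D,E,F,I,J,K} splits into {F,I,J,K} and {D,E}.
Split {F,I,J,K} by δ(·,1) → {F,J} and {I,K}.
Stable partition: {B,G,L} | {F,J} | {H} | {D,E} | {I,K} — 5 equivalence classes.
The equivalence class containing L is {B,G,L}, of size 3.

3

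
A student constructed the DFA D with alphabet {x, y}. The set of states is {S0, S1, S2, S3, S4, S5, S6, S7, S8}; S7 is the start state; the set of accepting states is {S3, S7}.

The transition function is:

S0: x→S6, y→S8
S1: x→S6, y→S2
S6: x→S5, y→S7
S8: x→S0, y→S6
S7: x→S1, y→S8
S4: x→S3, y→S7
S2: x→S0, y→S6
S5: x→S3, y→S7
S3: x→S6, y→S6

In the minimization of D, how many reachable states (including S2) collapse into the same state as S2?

2

Reachable states from the start: {S0,S1,S2,S3,S5,S6,S7,S8}. Unreachable: {S4} — drop them.
Start with accepting vs non-accepting: {S3,S7} | {S0,S1,S2,S5,S6,S8}.
On input x, block {S0,S1,S2,S5,S6,S8} splits into {S0,S1,S2,S6,S8} and {S5}.
Split {S0,S1,S2,S6,S8} by δ(·,x) → {S0,S1,S2,S8} and {S6}.
Split {S3,S7} by δ(·,x) → {S3} and {S7}.
On input x, block {S0,S1,S2,S8} splits into {S0,S1} and {S2,S8}.
No further refinement is possible. Final partition (6 blocks): {S3} | {S0,S1} | {S5} | {S6} | {S7} | {S2,S8}.
The equivalence class containing S2 is {S2,S8}, of size 2.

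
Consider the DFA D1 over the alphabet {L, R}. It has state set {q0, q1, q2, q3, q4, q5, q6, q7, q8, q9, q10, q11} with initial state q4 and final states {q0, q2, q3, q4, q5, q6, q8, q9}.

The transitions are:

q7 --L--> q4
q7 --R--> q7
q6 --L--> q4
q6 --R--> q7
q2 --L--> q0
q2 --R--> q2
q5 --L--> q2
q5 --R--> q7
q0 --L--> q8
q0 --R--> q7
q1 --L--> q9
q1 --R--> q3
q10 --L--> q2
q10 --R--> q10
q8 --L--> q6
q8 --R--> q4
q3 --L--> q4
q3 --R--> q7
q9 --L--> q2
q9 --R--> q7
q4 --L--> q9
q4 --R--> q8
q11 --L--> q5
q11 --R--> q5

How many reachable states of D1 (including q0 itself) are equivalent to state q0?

3

States {q1,q3,q5,q10,q11} cannot be reached from the start state, so discard them.
P0 = {q0,q2,q4,q6,q8,q9} | {q7}.
On input R, block {q0,q2,q4,q6,q8,q9} splits into {q0,q6,q9} and {q2,q4,q8}.
Stable partition: {q0,q6,q9} | {q7} | {q2,q4,q8} — 3 equivalence classes.
State q0 belongs to the block {q0,q6,q9}, which has 3 states.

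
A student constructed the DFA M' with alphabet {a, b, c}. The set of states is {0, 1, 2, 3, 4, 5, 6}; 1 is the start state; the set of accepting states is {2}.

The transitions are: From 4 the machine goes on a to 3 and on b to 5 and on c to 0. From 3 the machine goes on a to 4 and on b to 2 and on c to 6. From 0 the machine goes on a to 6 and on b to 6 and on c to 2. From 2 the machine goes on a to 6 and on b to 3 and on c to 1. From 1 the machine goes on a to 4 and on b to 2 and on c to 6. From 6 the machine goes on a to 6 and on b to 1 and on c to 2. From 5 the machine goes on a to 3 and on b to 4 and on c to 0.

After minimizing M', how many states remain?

All states are reachable from the start state.
Start with accepting vs non-accepting: {2} | {0,1,3,4,5,6}.
On input b, block {0,1,3,4,5,6} splits into {0,4,5,6} and {1,3}.
Refine {0,4,5,6} on symbol a: members go to different blocks, giving {0,6} and {4,5}.
Refine {0,6} on symbol b: members go to different blocks, giving {0} and {6}.
Stable partition: {2} | {0} | {1,3} | {4,5} | {6} — 5 equivalence classes.

5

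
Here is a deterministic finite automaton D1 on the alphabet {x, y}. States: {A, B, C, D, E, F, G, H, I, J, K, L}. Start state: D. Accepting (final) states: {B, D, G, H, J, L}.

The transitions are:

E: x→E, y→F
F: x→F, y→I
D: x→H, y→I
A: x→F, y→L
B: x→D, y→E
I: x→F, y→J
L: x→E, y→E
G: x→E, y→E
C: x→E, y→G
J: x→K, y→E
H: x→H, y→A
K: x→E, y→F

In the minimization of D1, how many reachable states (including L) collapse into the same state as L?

Reachable states from the start: {A,D,E,F,H,I,J,K,L}. Unreachable: {B,C,G} — drop them.
P0 = {D,H,J,L} | {A,E,F,I,K}.
Refine {D,H,J,L} on symbol x: members go to different blocks, giving {D,H} and {J,L}.
Split {A,E,F,I,K} by δ(·,y) → {E,F,K} and {A,I}.
Refine {E,F,K} on symbol y: members go to different blocks, giving {E,K} and {F}.
Stable partition: {D,H} | {E,K} | {J,L} | {A,I} | {F} — 5 equivalence classes.
The equivalence class containing L is {J,L}, of size 2.

2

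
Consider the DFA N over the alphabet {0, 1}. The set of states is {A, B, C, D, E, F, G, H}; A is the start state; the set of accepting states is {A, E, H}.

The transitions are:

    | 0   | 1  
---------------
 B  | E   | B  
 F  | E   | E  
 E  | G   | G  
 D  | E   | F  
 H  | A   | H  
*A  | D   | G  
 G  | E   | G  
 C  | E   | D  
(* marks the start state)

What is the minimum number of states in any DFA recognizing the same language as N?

5

States {B,C,H} cannot be reached from the start state, so discard them.
P0 = {A,E} | {D,F,G}.
Refine {D,F,G} on symbol 1: members go to different blocks, giving {D,G} and {F}.
Refine {D,G} on symbol 1: members go to different blocks, giving {D} and {G}.
Split {A,E} by δ(·,0) → {A} and {E}.
The partition is now stable with 5 blocks: {A} | {D} | {F} | {G} | {E}.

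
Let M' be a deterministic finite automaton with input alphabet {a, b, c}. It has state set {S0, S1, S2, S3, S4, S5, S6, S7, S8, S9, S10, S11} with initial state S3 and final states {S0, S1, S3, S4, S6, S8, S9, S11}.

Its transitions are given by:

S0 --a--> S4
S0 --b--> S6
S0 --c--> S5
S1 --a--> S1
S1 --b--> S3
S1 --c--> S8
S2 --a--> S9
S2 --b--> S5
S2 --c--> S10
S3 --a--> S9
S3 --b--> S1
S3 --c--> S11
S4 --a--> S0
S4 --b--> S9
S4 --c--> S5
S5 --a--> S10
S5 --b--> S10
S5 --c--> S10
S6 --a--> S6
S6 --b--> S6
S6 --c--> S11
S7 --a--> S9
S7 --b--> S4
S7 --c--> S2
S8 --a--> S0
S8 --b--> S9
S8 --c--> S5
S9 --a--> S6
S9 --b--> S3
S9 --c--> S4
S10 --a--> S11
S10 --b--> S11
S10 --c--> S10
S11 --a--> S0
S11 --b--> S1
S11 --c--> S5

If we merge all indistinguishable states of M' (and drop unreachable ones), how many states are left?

States {S2,S7} cannot be reached from the start state, so discard them.
Initial partition by acceptance: {S0,S1,S3,S4,S6,S8,S9,S11} | {S5,S10}.
On input c, block {S0,S1,S3,S4,S6,S8,S9,S11} splits into {S0,S4,S8,S11} and {S1,S3,S6,S9}.
Refine {S5,S10} on symbol a: members go to different blocks, giving {S5} and {S10}.
Stable partition: {S0,S4,S8,S11} | {S5} | {S1,S3,S6,S9} | {S10} — 4 equivalence classes.

4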